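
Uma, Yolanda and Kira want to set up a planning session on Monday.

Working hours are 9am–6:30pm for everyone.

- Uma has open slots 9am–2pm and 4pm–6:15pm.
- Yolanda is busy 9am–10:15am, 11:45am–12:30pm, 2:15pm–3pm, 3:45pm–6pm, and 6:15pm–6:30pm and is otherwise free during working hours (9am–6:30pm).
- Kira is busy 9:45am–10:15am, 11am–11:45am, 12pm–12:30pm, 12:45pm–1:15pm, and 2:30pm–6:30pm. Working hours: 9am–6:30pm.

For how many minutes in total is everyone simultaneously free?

105 minutes

Yolanda free within 09:00–18:30: 10:15–11:45, 12:30–14:15, 15:00–15:45, 18:00–18:15.
Kira free within 09:00–18:30: 09:00–09:45, 10:15–11:00, 11:45–12:00, 12:30–12:45, 13:15–14:30.
Uma ∩ Yolanda: 10:15–11:45, 12:30–14:00, 18:00–18:15.
Uma ∩ Yolanda ∩ Kira: 10:15–11:00, 12:30–12:45, 13:15–14:00.
Total common minutes: 45 + 15 + 45 = 105.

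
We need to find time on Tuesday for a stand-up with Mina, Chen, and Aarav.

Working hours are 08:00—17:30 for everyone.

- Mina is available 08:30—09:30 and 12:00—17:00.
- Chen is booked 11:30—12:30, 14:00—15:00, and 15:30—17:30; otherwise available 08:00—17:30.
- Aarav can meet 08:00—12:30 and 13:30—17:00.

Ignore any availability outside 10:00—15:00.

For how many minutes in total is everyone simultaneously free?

Chen free within 08:00–17:30: 08:00–11:30, 12:30–14:00, 15:00–15:30.
Mina ∩ Chen: 08:30–09:30, 12:30–14:00, 15:00–15:30.
Mina ∩ Chen ∩ Aarav: 08:30–09:30, 13:30–14:00, 15:00–15:30.
Restricted to 10:00–15:00: 13:30–14:00.
Total common minutes: 30.

30 minutes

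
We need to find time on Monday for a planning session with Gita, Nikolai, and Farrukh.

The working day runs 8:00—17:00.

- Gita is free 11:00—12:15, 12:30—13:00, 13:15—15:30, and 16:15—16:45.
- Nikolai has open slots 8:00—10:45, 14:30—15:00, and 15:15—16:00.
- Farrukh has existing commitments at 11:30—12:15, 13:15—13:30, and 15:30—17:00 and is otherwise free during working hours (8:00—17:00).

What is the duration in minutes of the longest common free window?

30 minutes

Farrukh free within 08:00–17:00: 08:00–11:30, 12:15–13:15, 13:30–15:30.
Gita ∩ Nikolai: 14:30–15:00, 15:15–15:30.
Gita ∩ Nikolai ∩ Farrukh: 14:30–15:00, 15:15–15:30.
Common window lengths: 30, 15 min; longest is 30.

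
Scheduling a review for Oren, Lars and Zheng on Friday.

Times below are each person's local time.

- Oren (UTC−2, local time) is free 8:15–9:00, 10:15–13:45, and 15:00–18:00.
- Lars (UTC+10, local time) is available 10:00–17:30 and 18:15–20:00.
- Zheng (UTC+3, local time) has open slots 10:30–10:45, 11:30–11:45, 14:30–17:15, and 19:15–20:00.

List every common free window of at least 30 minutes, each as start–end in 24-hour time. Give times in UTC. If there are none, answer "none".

Oren → UTC: 10:15–11:00, 12:15–15:45, 17:00–20:00.
Lars → UTC: 00:00–07:30, 08:15–10:00.
Zheng → UTC: 07:30–07:45, 08:30–08:45, 11:30–14:15, 16:15–17:00.
Oren ∩ Lars: (none).
Oren ∩ Lars ∩ Zheng: (none).
Windows ≥ 30 min: (none).

none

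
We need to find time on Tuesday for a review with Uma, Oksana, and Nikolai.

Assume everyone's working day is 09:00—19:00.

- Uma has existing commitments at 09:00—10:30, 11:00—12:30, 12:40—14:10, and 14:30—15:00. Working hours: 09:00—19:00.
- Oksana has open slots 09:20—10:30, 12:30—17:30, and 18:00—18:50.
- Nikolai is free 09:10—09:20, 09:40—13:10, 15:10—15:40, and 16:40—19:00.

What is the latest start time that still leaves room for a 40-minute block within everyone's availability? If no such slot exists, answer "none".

Uma free within 09:00–19:00: 10:30–11:00, 12:30–12:40, 14:10–14:30, 15:00–19:00.
Uma ∩ Oksana: 12:30–12:40, 14:10–14:30, 15:00–17:30, 18:00–18:50.
Uma ∩ Oksana ∩ Nikolai: 12:30–12:40, 15:10–15:40, 16:40–17:30, 18:00–18:50.
Windows ≥ 40 min: 16:40–17:30, 18:00–18:50.
Latest start in the last window 18:00–18:50 is 18:50 − 40 min = 18:10.

18:10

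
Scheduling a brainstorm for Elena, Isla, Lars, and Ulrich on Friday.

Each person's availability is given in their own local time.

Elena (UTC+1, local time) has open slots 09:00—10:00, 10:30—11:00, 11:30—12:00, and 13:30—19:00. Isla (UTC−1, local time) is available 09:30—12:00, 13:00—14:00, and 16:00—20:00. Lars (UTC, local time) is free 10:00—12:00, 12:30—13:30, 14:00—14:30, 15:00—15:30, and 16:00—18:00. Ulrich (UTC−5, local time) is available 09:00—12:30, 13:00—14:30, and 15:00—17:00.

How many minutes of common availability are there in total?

60 minutes

Elena → UTC: 08:00–09:00, 09:30–10:00, 10:30–11:00, 12:30–18:00.
Isla → UTC: 10:30–13:00, 14:00–15:00, 17:00–21:00.
Lars → UTC: 10:00–12:00, 12:30–13:30, 14:00–14:30, 15:00–15:30, 16:00–18:00.
Ulrich → UTC: 14:00–17:30, 18:00–19:30, 20:00–22:00.
Elena ∩ Isla: 10:30–11:00, 12:30–13:00, 14:00–15:00, 17:00–18:00.
Elena ∩ Isla ∩ Lars: 10:30–11:00, 12:30–13:00, 14:00–14:30, 17:00–18:00.
Elena ∩ Isla ∩ Lars ∩ Ulrich: 14:00–14:30, 17:00–17:30.
Total common minutes: 30 + 30 = 60.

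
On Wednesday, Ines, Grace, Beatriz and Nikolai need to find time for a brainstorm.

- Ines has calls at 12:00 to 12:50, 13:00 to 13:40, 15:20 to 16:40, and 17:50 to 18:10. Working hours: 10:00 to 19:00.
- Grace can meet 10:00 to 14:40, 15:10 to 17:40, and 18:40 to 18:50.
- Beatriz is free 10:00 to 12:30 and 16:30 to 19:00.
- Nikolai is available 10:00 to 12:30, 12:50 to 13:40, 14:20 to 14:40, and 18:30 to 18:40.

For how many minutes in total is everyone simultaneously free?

120 minutes

Ines free within 10:00–19:00: 10:00–12:00, 12:50–13:00, 13:40–15:20, 16:40–17:50, 18:10–19:00.
Ines ∩ Grace: 10:00–12:00, 12:50–13:00, 13:40–14:40, 15:10–15:20, 16:40–17:40, 18:40–18:50.
Ines ∩ Grace ∩ Beatriz: 10:00–12:00, 16:40–17:40, 18:40–18:50.
Ines ∩ Grace ∩ Beatriz ∩ Nikolai: 10:00–12:00.
Total common minutes: 120.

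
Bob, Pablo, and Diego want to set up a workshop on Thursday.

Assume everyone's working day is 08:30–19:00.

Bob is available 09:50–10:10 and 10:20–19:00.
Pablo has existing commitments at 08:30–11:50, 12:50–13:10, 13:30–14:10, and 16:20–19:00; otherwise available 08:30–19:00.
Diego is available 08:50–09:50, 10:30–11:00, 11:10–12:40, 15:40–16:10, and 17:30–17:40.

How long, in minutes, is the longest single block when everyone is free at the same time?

50 minutes

Pablo free within 08:30–19:00: 11:50–12:50, 13:10–13:30, 14:10–16:20.
Bob ∩ Pablo: 11:50–12:50, 13:10–13:30, 14:10–16:20.
Bob ∩ Pablo ∩ Diego: 11:50–12:40, 15:40–16:10.
Common window lengths: 50, 30 min; longest is 50.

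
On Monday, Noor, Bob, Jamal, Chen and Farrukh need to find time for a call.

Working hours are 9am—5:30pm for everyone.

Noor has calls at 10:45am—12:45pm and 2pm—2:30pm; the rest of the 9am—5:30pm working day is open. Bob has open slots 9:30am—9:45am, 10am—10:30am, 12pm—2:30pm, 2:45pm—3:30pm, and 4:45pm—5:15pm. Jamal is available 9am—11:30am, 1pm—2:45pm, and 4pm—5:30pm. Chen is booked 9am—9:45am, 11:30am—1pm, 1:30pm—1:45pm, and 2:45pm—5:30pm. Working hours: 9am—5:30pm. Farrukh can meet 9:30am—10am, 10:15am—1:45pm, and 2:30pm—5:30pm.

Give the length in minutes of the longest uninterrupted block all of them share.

Noor free within 09:00–17:30: 09:00–10:45, 12:45–14:00, 14:30–17:30.
Chen free within 09:00–17:30: 09:45–11:30, 13:00–13:30, 13:45–14:45.
Noor ∩ Bob: 09:30–09:45, 10:00–10:30, 12:45–14:00, 14:45–15:30, 16:45–17:15.
Noor ∩ Bob ∩ Jamal: 09:30–09:45, 10:00–10:30, 13:00–14:00, 16:45–17:15.
Noor ∩ Bob ∩ Jamal ∩ Chen: 10:00–10:30, 13:00–13:30, 13:45–14:00.
Noor ∩ Bob ∩ Jamal ∩ Chen ∩ Farrukh: 10:15–10:30, 13:00–13:30.
Common window lengths: 15, 30 min; longest is 30.

30 minutes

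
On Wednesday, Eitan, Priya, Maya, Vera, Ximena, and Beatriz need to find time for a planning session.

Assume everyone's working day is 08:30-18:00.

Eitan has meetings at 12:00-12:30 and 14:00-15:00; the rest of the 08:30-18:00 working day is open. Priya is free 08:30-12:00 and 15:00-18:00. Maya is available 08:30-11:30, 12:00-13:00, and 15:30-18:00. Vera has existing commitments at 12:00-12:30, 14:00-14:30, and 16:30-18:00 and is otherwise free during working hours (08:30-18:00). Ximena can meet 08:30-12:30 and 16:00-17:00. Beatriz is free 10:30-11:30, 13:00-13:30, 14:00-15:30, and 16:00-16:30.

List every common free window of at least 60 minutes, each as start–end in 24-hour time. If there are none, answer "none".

10:30–11:30

Eitan free within 08:30–18:00: 08:30–12:00, 12:30–14:00, 15:00–18:00.
Vera free within 08:30–18:00: 08:30–12:00, 12:30–14:00, 14:30–16:30.
Eitan ∩ Priya: 08:30–12:00, 15:00–18:00.
Eitan ∩ Priya ∩ Maya: 08:30–11:30, 15:30–18:00.
Eitan ∩ Priya ∩ Maya ∩ Vera: 08:30–11:30, 15:30–16:30.
Eitan ∩ Priya ∩ Maya ∩ Vera ∩ Ximena: 08:30–11:30, 16:00–16:30.
Eitan ∩ Priya ∩ Maya ∩ Vera ∩ Ximena ∩ Beatriz: 10:30–11:30, 16:00–16:30.
Windows ≥ 60 min: 10:30–11:30.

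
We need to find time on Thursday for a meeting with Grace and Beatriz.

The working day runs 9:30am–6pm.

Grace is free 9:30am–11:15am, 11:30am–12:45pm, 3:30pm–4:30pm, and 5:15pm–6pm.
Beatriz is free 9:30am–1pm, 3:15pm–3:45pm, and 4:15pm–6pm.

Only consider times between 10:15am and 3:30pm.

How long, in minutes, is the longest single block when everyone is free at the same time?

Grace ∩ Beatriz: 09:30–11:15, 11:30–12:45, 15:30–15:45, 16:15–16:30, 17:15–18:00.
Restricted to 10:15–15:30: 10:15–11:15, 11:30–12:45.
Common window lengths: 60, 75 min; longest is 75.

75 minutes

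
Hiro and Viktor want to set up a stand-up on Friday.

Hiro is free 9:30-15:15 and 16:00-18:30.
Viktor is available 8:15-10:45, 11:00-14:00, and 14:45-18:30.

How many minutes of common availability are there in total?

Hiro ∩ Viktor: 09:30–10:45, 11:00–14:00, 14:45–15:15, 16:00–18:30.
Total common minutes: 75 + 180 + 30 + 150 = 435.

435 minutes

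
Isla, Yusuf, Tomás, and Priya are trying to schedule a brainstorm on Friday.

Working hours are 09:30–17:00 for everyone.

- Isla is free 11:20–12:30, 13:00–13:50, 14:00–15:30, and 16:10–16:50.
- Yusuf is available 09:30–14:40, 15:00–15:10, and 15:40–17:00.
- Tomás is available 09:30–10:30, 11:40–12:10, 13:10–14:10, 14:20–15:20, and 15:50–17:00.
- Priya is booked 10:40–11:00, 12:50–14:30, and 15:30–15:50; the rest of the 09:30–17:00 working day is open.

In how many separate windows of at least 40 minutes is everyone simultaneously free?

Priya free within 09:30–17:00: 09:30–10:40, 11:00–12:50, 14:30–15:30, 15:50–17:00.
Isla ∩ Yusuf: 11:20–12:30, 13:00–13:50, 14:00–14:40, 15:00–15:10, 16:10–16:50.
Isla ∩ Yusuf ∩ Tomás: 11:40–12:10, 13:10–13:50, 14:00–14:10, 14:20–14:40, 15:00–15:10, 16:10–16:50.
Isla ∩ Yusuf ∩ Tomás ∩ Priya: 11:40–12:10, 14:30–14:40, 15:00–15:10, 16:10–16:50.
Windows ≥ 40 min: 16:10–16:50.
That's 1 window.

1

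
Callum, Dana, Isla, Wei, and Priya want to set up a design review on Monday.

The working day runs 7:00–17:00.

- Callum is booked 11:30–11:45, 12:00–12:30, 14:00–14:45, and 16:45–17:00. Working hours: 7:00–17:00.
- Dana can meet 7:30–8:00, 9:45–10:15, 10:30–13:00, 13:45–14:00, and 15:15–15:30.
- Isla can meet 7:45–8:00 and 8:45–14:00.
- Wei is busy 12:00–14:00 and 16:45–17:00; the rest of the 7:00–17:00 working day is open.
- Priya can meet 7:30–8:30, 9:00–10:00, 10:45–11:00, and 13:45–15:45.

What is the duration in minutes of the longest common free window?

15 minutes

Callum free within 07:00–17:00: 07:00–11:30, 11:45–12:00, 12:30–14:00, 14:45–16:45.
Wei free within 07:00–17:00: 07:00–12:00, 14:00–16:45.
Callum ∩ Dana: 07:30–08:00, 09:45–10:15, 10:30–11:30, 11:45–12:00, 12:30–13:00, 13:45–14:00, 15:15–15:30.
Callum ∩ Dana ∩ Isla: 07:45–08:00, 09:45–10:15, 10:30–11:30, 11:45–12:00, 12:30–13:00, 13:45–14:00.
Callum ∩ Dana ∩ Isla ∩ Wei: 07:45–08:00, 09:45–10:15, 10:30–11:30, 11:45–12:00.
Callum ∩ Dana ∩ Isla ∩ Wei ∩ Priya: 07:45–08:00, 09:45–10:00, 10:45–11:00.
Common window lengths: 15, 15, 15 min; longest is 15.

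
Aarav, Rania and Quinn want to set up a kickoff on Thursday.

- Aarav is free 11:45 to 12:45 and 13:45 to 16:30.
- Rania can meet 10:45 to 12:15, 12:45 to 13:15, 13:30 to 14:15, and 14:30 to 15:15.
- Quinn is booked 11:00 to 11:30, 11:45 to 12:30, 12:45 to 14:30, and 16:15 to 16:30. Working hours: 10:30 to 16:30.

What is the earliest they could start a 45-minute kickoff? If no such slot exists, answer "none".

Quinn free within 10:30–16:30: 10:30–11:00, 11:30–11:45, 12:30–12:45, 14:30–16:15.
Aarav ∩ Rania: 11:45–12:15, 13:45–14:15, 14:30–15:15.
Aarav ∩ Rania ∩ Quinn: 14:30–15:15.
Windows ≥ 45 min: 14:30–15:15.
Earliest such window starts at 14:30.

14:30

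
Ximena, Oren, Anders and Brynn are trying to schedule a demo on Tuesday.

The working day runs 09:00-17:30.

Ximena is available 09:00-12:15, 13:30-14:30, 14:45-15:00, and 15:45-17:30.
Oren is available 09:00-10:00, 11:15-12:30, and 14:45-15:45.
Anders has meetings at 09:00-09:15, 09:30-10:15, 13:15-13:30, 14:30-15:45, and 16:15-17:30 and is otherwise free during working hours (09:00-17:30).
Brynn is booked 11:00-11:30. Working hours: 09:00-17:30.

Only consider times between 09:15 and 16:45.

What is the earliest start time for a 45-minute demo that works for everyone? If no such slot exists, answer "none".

Anders free within 09:00–17:30: 09:15–09:30, 10:15–13:15, 13:30–14:30, 15:45–16:15.
Brynn free within 09:00–17:30: 09:00–11:00, 11:30–17:30.
Ximena ∩ Oren: 09:00–10:00, 11:15–12:15, 14:45–15:00.
Ximena ∩ Oren ∩ Anders: 09:15–09:30, 11:15–12:15.
Ximena ∩ Oren ∩ Anders ∩ Brynn: 09:15–09:30, 11:30–12:15.
Restricted to 09:15–16:45: 09:15–09:30, 11:30–12:15.
Windows ≥ 45 min: 11:30–12:15.
Earliest such window starts at 11:30.

11:30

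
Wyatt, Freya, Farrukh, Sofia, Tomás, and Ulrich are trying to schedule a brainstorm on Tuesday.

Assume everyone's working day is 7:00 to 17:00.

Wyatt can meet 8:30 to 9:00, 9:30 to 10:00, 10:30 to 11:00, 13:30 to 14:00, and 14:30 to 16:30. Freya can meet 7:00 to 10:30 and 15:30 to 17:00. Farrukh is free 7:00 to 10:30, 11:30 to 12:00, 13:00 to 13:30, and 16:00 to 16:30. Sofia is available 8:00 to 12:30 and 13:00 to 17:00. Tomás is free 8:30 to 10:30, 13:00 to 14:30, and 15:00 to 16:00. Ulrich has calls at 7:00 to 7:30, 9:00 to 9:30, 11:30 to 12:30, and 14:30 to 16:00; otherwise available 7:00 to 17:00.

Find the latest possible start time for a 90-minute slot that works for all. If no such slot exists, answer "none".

Ulrich free within 07:00–17:00: 07:30–09:00, 09:30–11:30, 12:30–14:30, 16:00–17:00.
Wyatt ∩ Freya: 08:30–09:00, 09:30–10:00, 15:30–16:30.
Wyatt ∩ Freya ∩ Farrukh: 08:30–09:00, 09:30–10:00, 16:00–16:30.
Wyatt ∩ Freya ∩ Farrukh ∩ Sofia: 08:30–09:00, 09:30–10:00, 16:00–16:30.
Wyatt ∩ Freya ∩ Farrukh ∩ Sofia ∩ Tomás: 08:30–09:00, 09:30–10:00.
Wyatt ∩ Freya ∩ Farrukh ∩ Sofia ∩ Tomás ∩ Ulrich: 08:30–09:00, 09:30–10:00.
Windows ≥ 90 min: (none).

none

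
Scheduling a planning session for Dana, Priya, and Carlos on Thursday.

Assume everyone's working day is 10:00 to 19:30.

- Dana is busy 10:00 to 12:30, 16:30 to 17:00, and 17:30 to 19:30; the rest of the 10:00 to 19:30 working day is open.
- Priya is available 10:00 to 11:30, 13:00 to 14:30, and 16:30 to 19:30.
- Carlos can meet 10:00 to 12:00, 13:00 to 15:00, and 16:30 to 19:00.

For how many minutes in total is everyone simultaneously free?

120 minutes

Dana free within 10:00–19:30: 12:30–16:30, 17:00–17:30.
Dana ∩ Priya: 13:00–14:30, 17:00–17:30.
Dana ∩ Priya ∩ Carlos: 13:00–14:30, 17:00–17:30.
Total common minutes: 90 + 30 = 120.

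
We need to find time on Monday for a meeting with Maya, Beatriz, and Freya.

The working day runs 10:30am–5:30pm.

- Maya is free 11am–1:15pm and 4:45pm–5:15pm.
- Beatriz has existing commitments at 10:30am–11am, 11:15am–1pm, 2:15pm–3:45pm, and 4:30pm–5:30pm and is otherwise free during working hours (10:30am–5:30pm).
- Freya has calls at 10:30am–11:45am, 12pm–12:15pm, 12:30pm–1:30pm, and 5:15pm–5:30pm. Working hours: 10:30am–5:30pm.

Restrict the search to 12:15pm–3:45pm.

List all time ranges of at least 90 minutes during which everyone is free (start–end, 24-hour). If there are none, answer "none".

Beatriz free within 10:30–17:30: 11:00–11:15, 13:00–14:15, 15:45–16:30.
Freya free within 10:30–17:30: 11:45–12:00, 12:15–12:30, 13:30–17:15.
Maya ∩ Beatriz: 11:00–11:15, 13:00–13:15.
Maya ∩ Beatriz ∩ Freya: (none).
Restricted to 12:15–15:45: (none).
Windows ≥ 90 min: (none).

none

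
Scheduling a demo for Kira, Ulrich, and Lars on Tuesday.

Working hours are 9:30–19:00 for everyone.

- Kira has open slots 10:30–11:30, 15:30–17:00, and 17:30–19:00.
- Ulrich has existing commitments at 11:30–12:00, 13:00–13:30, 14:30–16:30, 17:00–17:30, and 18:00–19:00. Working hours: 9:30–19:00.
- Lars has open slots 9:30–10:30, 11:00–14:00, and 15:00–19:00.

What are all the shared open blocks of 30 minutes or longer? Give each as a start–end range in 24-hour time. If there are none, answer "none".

11:00–11:30, 16:30–17:00, 17:30–18:00

Ulrich free within 09:30–19:00: 09:30–11:30, 12:00–13:00, 13:30–14:30, 16:30–17:00, 17:30–18:00.
Kira ∩ Ulrich: 10:30–11:30, 16:30–17:00, 17:30–18:00.
Kira ∩ Ulrich ∩ Lars: 11:00–11:30, 16:30–17:00, 17:30–18:00.
Windows ≥ 30 min: 11:00–11:30, 16:30–17:00, 17:30–18:00.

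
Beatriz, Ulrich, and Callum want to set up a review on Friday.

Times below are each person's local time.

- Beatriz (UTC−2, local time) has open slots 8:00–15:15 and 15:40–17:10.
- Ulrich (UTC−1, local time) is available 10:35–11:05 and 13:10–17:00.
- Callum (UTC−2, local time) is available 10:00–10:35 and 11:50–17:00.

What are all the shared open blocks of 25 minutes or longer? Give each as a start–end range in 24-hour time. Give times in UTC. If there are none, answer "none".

14:10–17:15

Beatriz → UTC: 10:00–17:15, 17:40–19:10.
Ulrich → UTC: 11:35–12:05, 14:10–18:00.
Callum → UTC: 12:00–12:35, 13:50–19:00.
Beatriz ∩ Ulrich: 11:35–12:05, 14:10–17:15, 17:40–18:00.
Beatriz ∩ Ulrich ∩ Callum: 12:00–12:05, 14:10–17:15, 17:40–18:00.
Windows ≥ 25 min: 14:10–17:15.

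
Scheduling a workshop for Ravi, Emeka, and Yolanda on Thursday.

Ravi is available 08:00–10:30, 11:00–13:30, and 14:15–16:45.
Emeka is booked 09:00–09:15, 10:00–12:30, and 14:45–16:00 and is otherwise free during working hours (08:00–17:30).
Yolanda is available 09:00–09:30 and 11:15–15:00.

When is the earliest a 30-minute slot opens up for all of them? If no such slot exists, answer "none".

12:30

Emeka free within 08:00–17:30: 08:00–09:00, 09:15–10:00, 12:30–14:45, 16:00–17:30.
Ravi ∩ Emeka: 08:00–09:00, 09:15–10:00, 12:30–13:30, 14:15–14:45, 16:00–16:45.
Ravi ∩ Emeka ∩ Yolanda: 09:15–09:30, 12:30–13:30, 14:15–14:45.
Windows ≥ 30 min: 12:30–13:30, 14:15–14:45.
Earliest such window starts at 12:30.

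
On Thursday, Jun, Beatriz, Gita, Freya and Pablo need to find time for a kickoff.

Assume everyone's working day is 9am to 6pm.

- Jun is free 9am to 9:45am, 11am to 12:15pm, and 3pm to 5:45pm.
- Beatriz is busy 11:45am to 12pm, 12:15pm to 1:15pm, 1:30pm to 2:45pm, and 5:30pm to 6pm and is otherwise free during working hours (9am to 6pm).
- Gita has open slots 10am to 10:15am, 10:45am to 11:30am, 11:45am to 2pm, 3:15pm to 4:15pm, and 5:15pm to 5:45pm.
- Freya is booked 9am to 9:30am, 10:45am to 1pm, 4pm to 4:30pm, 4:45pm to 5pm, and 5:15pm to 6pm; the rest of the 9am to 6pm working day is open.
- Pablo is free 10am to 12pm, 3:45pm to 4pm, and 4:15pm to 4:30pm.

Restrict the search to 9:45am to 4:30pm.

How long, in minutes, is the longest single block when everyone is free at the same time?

15 minutes

Beatriz free within 09:00–18:00: 09:00–11:45, 12:00–12:15, 13:15–13:30, 14:45–17:30.
Freya free within 09:00–18:00: 09:30–10:45, 13:00–16:00, 16:30–16:45, 17:00–17:15.
Jun ∩ Beatriz: 09:00–09:45, 11:00–11:45, 12:00–12:15, 15:00–17:30.
Jun ∩ Beatriz ∩ Gita: 11:00–11:30, 12:00–12:15, 15:15–16:15, 17:15–17:30.
Jun ∩ Beatriz ∩ Gita ∩ Freya: 15:15–16:00.
Jun ∩ Beatriz ∩ Gita ∩ Freya ∩ Pablo: 15:45–16:00.
Restricted to 09:45–16:30: 15:45–16:00.
Single common window of 15 minutes.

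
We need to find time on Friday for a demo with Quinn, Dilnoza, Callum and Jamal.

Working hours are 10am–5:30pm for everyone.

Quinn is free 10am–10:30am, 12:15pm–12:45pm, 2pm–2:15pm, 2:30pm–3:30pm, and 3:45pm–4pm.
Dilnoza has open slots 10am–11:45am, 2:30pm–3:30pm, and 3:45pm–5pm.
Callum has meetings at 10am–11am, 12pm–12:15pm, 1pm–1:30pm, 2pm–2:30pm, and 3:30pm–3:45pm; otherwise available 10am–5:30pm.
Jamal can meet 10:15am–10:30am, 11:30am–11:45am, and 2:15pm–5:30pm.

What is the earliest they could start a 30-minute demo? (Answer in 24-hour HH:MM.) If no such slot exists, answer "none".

14:30

Callum free within 10:00–17:30: 11:00–12:00, 12:15–13:00, 13:30–14:00, 14:30–15:30, 15:45–17:30.
Quinn ∩ Dilnoza: 10:00–10:30, 14:30–15:30, 15:45–16:00.
Quinn ∩ Dilnoza ∩ Callum: 14:30–15:30, 15:45–16:00.
Quinn ∩ Dilnoza ∩ Callum ∩ Jamal: 14:30–15:30, 15:45–16:00.
Windows ≥ 30 min: 14:30–15:30.
Earliest such window starts at 14:30.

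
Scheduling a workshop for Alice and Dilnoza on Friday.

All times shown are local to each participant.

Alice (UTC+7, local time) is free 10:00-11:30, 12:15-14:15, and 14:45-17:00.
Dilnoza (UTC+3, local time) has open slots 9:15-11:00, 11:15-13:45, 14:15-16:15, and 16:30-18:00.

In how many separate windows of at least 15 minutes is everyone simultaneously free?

3

Alice → UTC: 03:00–04:30, 05:15–07:15, 07:45–10:00.
Dilnoza → UTC: 06:15–08:00, 08:15–10:45, 11:15–13:15, 13:30–15:00.
Alice ∩ Dilnoza: 06:15–07:15, 07:45–08:00, 08:15–10:00.
Windows ≥ 15 min: 06:15–07:15, 07:45–08:00, 08:15–10:00.
That's 3 windows.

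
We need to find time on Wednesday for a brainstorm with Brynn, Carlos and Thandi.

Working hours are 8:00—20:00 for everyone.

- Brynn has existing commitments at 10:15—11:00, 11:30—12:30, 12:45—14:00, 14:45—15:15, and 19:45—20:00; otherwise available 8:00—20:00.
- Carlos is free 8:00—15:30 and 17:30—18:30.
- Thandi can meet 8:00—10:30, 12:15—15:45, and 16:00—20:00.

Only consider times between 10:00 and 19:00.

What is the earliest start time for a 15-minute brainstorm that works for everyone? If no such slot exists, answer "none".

Brynn free within 08:00–20:00: 08:00–10:15, 11:00–11:30, 12:30–12:45, 14:00–14:45, 15:15–19:45.
Brynn ∩ Carlos: 08:00–10:15, 11:00–11:30, 12:30–12:45, 14:00–14:45, 15:15–15:30, 17:30–18:30.
Brynn ∩ Carlos ∩ Thandi: 08:00–10:15, 12:30–12:45, 14:00–14:45, 15:15–15:30, 17:30–18:30.
Restricted to 10:00–19:00: 10:00–10:15, 12:30–12:45, 14:00–14:45, 15:15–15:30, 17:30–18:30.
Windows ≥ 15 min: 10:00–10:15, 12:30–12:45, 14:00–14:45, 15:15–15:30, 17:30–18:30.
Earliest such window starts at 10:00.

10:00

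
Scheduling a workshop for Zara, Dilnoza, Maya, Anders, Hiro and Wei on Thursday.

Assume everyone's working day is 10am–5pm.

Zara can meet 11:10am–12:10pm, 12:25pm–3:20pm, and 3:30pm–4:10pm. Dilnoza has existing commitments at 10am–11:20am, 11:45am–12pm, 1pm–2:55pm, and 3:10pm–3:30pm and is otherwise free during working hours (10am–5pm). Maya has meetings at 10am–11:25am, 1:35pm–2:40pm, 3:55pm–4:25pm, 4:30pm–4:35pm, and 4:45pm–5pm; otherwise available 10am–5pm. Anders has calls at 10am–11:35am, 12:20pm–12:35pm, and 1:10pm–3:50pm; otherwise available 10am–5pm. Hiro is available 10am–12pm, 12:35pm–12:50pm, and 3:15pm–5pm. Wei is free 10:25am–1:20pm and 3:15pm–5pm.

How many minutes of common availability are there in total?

Dilnoza free within 10:00–17:00: 11:20–11:45, 12:00–13:00, 14:55–15:10, 15:30–17:00.
Maya free within 10:00–17:00: 11:25–13:35, 14:40–15:55, 16:25–16:30, 16:35–16:45.
Anders free within 10:00–17:00: 11:35–12:20, 12:35–13:10, 15:50–17:00.
Zara ∩ Dilnoza: 11:20–11:45, 12:00–12:10, 12:25–13:00, 14:55–15:10, 15:30–16:10.
Zara ∩ Dilnoza ∩ Maya: 11:25–11:45, 12:00–12:10, 12:25–13:00, 14:55–15:10, 15:30–15:55.
Zara ∩ Dilnoza ∩ Maya ∩ Anders: 11:35–11:45, 12:00–12:10, 12:35–13:00, 15:50–15:55.
Zara ∩ Dilnoza ∩ Maya ∩ Anders ∩ Hiro: 11:35–11:45, 12:35–12:50, 15:50–15:55.
Zara ∩ Dilnoza ∩ Maya ∩ Anders ∩ Hiro ∩ Wei: 11:35–11:45, 12:35–12:50, 15:50–15:55.
Total common minutes: 10 + 15 + 5 = 30.

30 minutes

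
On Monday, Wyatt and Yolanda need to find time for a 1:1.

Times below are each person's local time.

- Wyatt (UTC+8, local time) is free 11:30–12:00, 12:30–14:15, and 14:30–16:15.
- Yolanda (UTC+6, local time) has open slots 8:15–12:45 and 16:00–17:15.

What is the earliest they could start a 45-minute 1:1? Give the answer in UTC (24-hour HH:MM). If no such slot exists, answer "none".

Wyatt → UTC: 03:30–04:00, 04:30–06:15, 06:30–08:15.
Yolanda → UTC: 02:15–06:45, 10:00–11:15.
Wyatt ∩ Yolanda: 03:30–04:00, 04:30–06:15, 06:30–06:45.
Windows ≥ 45 min: 04:30–06:15.
Earliest such window starts at 04:30.

04:30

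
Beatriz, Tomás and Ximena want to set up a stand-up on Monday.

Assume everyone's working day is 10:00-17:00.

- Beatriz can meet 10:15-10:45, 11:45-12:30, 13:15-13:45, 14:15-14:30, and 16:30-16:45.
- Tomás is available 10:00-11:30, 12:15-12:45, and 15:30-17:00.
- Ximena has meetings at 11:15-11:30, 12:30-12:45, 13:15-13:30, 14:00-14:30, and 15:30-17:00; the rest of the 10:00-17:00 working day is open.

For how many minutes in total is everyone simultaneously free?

Ximena free within 10:00–17:00: 10:00–11:15, 11:30–12:30, 12:45–13:15, 13:30–14:00, 14:30–15:30.
Beatriz ∩ Tomás: 10:15–10:45, 12:15–12:30, 16:30–16:45.
Beatriz ∩ Tomás ∩ Ximena: 10:15–10:45, 12:15–12:30.
Total common minutes: 30 + 15 = 45.

45 minutes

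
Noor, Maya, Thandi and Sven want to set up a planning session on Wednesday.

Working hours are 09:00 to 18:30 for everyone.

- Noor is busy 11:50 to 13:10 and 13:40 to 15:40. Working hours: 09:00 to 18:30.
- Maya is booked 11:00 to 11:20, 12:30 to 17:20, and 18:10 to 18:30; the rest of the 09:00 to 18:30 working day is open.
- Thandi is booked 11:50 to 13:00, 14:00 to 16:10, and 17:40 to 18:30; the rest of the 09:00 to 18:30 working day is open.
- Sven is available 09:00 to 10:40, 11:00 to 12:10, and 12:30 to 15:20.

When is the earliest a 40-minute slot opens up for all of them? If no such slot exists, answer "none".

09:00

Noor free within 09:00–18:30: 09:00–11:50, 13:10–13:40, 15:40–18:30.
Maya free within 09:00–18:30: 09:00–11:00, 11:20–12:30, 17:20–18:10.
Thandi free within 09:00–18:30: 09:00–11:50, 13:00–14:00, 16:10–17:40.
Noor ∩ Maya: 09:00–11:00, 11:20–11:50, 17:20–18:10.
Noor ∩ Maya ∩ Thandi: 09:00–11:00, 11:20–11:50, 17:20–17:40.
Noor ∩ Maya ∩ Thandi ∩ Sven: 09:00–10:40, 11:20–11:50.
Windows ≥ 40 min: 09:00–10:40.
Earliest such window starts at 09:00.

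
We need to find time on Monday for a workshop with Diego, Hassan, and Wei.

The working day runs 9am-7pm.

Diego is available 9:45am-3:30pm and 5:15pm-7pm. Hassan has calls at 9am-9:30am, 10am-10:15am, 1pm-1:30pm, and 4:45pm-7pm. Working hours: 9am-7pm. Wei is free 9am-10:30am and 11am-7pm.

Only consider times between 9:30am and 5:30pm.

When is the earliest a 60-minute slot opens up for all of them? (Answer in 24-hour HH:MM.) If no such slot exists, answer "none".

Hassan free within 09:00–19:00: 09:30–10:00, 10:15–13:00, 13:30–16:45.
Diego ∩ Hassan: 09:45–10:00, 10:15–13:00, 13:30–15:30.
Diego ∩ Hassan ∩ Wei: 09:45–10:00, 10:15–10:30, 11:00–13:00, 13:30–15:30.
Restricted to 09:30–17:30: 09:45–10:00, 10:15–10:30, 11:00–13:00, 13:30–15:30.
Windows ≥ 60 min: 11:00–13:00, 13:30–15:30.
Earliest such window starts at 11:00.

11:00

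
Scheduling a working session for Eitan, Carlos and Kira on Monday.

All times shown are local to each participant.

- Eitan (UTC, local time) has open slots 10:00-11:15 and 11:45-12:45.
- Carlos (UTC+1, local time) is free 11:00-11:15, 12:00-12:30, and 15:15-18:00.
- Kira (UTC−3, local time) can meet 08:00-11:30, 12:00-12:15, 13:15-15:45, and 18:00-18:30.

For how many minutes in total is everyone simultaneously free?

Eitan → UTC: 10:00–11:15, 11:45–12:45.
Carlos → UTC: 10:00–10:15, 11:00–11:30, 14:15–17:00.
Kira → UTC: 11:00–14:30, 15:00–15:15, 16:15–18:45, 21:00–21:30.
Eitan ∩ Carlos: 10:00–10:15, 11:00–11:15.
Eitan ∩ Carlos ∩ Kira: 11:00–11:15.
Total common minutes: 15.

15 minutes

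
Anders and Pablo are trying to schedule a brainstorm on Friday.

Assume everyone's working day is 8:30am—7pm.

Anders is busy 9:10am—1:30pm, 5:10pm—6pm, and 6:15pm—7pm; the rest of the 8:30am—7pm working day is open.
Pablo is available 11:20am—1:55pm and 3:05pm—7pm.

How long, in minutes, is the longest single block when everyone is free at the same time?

125 minutes

Anders free within 08:30–19:00: 08:30–09:10, 13:30–17:10, 18:00–18:15.
Anders ∩ Pablo: 13:30–13:55, 15:05–17:10, 18:00–18:15.
Common window lengths: 25, 125, 15 min; longest is 125.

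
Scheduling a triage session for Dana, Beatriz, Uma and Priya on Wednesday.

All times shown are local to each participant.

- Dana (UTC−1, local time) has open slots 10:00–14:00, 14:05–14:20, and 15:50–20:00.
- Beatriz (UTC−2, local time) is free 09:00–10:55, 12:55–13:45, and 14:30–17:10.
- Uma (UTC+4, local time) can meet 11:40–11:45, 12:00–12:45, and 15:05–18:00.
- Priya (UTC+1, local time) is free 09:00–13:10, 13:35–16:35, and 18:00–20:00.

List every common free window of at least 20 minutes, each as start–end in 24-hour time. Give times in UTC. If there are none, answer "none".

11:05–12:10, 12:35–12:55

Dana → UTC: 11:00–15:00, 15:05–15:20, 16:50–21:00.
Beatriz → UTC: 11:00–12:55, 14:55–15:45, 16:30–19:10.
Uma → UTC: 07:40–07:45, 08:00–08:45, 11:05–14:00.
Priya → UTC: 08:00–12:10, 12:35–15:35, 17:00–19:00.
Dana ∩ Beatriz: 11:00–12:55, 14:55–15:00, 15:05–15:20, 16:50–19:10.
Dana ∩ Beatriz ∩ Uma: 11:05–12:55.
Dana ∩ Beatriz ∩ Uma ∩ Priya: 11:05–12:10, 12:35–12:55.
Windows ≥ 20 min: 11:05–12:10, 12:35–12:55.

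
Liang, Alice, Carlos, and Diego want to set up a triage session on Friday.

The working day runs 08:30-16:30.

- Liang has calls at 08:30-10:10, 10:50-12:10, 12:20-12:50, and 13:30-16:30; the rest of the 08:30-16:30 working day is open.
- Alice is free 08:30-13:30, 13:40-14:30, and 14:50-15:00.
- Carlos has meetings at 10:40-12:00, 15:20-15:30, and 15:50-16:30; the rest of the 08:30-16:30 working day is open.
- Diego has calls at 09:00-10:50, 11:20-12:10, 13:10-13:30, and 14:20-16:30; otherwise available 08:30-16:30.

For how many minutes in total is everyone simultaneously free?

Liang free within 08:30–16:30: 10:10–10:50, 12:10–12:20, 12:50–13:30.
Carlos free within 08:30–16:30: 08:30–10:40, 12:00–15:20, 15:30–15:50.
Diego free within 08:30–16:30: 08:30–09:00, 10:50–11:20, 12:10–13:10, 13:30–14:20.
Liang ∩ Alice: 10:10–10:50, 12:10–12:20, 12:50–13:30.
Liang ∩ Alice ∩ Carlos: 10:10–10:40, 12:10–12:20, 12:50–13:30.
Liang ∩ Alice ∩ Carlos ∩ Diego: 12:10–12:20, 12:50–13:10.
Total common minutes: 10 + 20 = 30.

30 minutes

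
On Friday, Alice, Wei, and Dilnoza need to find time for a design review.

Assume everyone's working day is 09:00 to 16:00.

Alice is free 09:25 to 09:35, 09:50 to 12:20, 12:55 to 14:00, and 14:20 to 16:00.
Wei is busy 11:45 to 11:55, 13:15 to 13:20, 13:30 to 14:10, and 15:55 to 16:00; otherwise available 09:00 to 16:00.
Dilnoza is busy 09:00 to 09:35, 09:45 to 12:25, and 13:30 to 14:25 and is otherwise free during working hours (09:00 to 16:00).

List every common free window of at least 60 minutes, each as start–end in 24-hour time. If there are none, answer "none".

14:25–15:55

Wei free within 09:00–16:00: 09:00–11:45, 11:55–13:15, 13:20–13:30, 14:10–15:55.
Dilnoza free within 09:00–16:00: 09:35–09:45, 12:25–13:30, 14:25–16:00.
Alice ∩ Wei: 09:25–09:35, 09:50–11:45, 11:55–12:20, 12:55–13:15, 13:20–13:30, 14:20–15:55.
Alice ∩ Wei ∩ Dilnoza: 12:55–13:15, 13:20–13:30, 14:25–15:55.
Windows ≥ 60 min: 14:25–15:55.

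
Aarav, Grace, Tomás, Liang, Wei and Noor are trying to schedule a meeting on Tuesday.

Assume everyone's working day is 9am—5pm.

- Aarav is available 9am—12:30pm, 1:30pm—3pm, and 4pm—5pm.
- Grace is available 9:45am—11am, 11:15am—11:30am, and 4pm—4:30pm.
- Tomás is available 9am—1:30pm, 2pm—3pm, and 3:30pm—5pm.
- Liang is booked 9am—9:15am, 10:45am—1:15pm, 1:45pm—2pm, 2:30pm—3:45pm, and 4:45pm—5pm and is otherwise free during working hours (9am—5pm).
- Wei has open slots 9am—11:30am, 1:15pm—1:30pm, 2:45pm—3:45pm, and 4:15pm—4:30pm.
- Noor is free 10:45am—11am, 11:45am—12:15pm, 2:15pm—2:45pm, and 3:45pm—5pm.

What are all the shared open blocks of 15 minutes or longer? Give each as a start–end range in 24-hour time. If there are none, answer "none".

16:15–16:30

Liang free within 09:00–17:00: 09:15–10:45, 13:15–13:45, 14:00–14:30, 15:45–16:45.
Aarav ∩ Grace: 09:45–11:00, 11:15–11:30, 16:00–16:30.
Aarav ∩ Grace ∩ Tomás: 09:45–11:00, 11:15–11:30, 16:00–16:30.
Aarav ∩ Grace ∩ Tomás ∩ Liang: 09:45–10:45, 16:00–16:30.
Aarav ∩ Grace ∩ Tomás ∩ Liang ∩ Wei: 09:45–10:45, 16:15–16:30.
Aarav ∩ Grace ∩ Tomás ∩ Liang ∩ Wei ∩ Noor: 16:15–16:30.
Windows ≥ 15 min: 16:15–16:30.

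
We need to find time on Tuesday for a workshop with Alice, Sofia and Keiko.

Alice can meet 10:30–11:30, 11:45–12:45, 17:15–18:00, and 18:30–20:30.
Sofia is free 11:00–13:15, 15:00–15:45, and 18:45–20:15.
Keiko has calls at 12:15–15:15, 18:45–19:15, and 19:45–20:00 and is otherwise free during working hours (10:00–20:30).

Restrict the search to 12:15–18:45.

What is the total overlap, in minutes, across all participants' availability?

Keiko free within 10:00–20:30: 10:00–12:15, 15:15–18:45, 19:15–19:45, 20:00–20:30.
Alice ∩ Sofia: 11:00–11:30, 11:45–12:45, 18:45–20:15.
Alice ∩ Sofia ∩ Keiko: 11:00–11:30, 11:45–12:15, 19:15–19:45, 20:00–20:15.
Restricted to 12:15–18:45: (none).
Total common minutes: 0.

0 minutes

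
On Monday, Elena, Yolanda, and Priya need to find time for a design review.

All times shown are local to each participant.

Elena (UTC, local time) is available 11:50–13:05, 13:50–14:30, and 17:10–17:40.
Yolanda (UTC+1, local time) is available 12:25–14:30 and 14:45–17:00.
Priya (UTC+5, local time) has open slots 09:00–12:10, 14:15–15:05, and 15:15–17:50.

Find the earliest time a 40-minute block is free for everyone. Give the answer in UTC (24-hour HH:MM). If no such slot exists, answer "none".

11:50

Elena → UTC: 11:50–13:05, 13:50–14:30, 17:10–17:40.
Yolanda → UTC: 11:25–13:30, 13:45–16:00.
Priya → UTC: 04:00–07:10, 09:15–10:05, 10:15–12:50.
Elena ∩ Yolanda: 11:50–13:05, 13:50–14:30.
Elena ∩ Yolanda ∩ Priya: 11:50–12:50.
Windows ≥ 40 min: 11:50–12:50.
Earliest such window starts at 11:50.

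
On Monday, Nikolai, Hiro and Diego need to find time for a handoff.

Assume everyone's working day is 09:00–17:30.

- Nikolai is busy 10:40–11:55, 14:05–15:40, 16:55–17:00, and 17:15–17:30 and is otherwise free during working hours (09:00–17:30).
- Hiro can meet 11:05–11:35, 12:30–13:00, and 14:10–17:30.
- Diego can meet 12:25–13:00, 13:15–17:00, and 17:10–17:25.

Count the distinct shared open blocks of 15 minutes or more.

Nikolai free within 09:00–17:30: 09:00–10:40, 11:55–14:05, 15:40–16:55, 17:00–17:15.
Nikolai ∩ Hiro: 12:30–13:00, 15:40–16:55, 17:00–17:15.
Nikolai ∩ Hiro ∩ Diego: 12:30–13:00, 15:40–16:55, 17:10–17:15.
Windows ≥ 15 min: 12:30–13:00, 15:40–16:55.
That's 2 windows.

2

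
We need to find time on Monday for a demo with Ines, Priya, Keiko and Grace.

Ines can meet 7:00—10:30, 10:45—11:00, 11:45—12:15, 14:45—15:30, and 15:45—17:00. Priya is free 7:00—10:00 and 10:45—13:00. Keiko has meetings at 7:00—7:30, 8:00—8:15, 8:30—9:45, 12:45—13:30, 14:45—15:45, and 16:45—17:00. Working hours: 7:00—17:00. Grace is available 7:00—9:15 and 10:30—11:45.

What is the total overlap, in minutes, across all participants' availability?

Keiko free within 07:00–17:00: 07:30–08:00, 08:15–08:30, 09:45–12:45, 13:30–14:45, 15:45–16:45.
Ines ∩ Priya: 07:00–10:00, 10:45–11:00, 11:45–12:15.
Ines ∩ Priya ∩ Keiko: 07:30–08:00, 08:15–08:30, 09:45–10:00, 10:45–11:00, 11:45–12:15.
Ines ∩ Priya ∩ Keiko ∩ Grace: 07:30–08:00, 08:15–08:30, 10:45–11:00.
Total common minutes: 30 + 15 + 15 = 60.

60 minutes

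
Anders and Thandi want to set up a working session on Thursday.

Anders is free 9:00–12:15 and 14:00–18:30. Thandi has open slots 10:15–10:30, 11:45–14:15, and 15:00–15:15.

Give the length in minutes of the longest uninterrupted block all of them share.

30 minutes

Anders ∩ Thandi: 10:15–10:30, 11:45–12:15, 14:00–14:15, 15:00–15:15.
Common window lengths: 15, 30, 15, 15 min; longest is 30.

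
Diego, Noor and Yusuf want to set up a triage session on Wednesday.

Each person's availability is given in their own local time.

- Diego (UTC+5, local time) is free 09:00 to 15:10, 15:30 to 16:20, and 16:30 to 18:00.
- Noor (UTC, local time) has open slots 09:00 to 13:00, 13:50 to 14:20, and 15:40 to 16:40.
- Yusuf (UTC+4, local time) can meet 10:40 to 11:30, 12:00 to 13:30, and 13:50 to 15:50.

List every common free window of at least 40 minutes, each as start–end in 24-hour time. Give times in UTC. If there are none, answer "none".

10:30–11:20

Diego → UTC: 04:00–10:10, 10:30–11:20, 11:30–13:00.
Noor → UTC: 09:00–13:00, 13:50–14:20, 15:40–16:40.
Yusuf → UTC: 06:40–07:30, 08:00–09:30, 09:50–11:50.
Diego ∩ Noor: 09:00–10:10, 10:30–11:20, 11:30–13:00.
Diego ∩ Noor ∩ Yusuf: 09:00–09:30, 09:50–10:10, 10:30–11:20, 11:30–11:50.
Windows ≥ 40 min: 10:30–11:20.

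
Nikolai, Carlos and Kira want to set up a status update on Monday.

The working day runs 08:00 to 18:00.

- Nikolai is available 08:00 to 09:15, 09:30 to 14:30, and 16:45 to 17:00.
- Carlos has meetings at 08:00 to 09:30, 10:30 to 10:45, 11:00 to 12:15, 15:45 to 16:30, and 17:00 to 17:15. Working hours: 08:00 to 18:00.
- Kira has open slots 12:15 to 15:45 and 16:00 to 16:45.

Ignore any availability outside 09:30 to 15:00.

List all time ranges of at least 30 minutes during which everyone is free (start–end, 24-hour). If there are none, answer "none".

Carlos free within 08:00–18:00: 09:30–10:30, 10:45–11:00, 12:15–15:45, 16:30–17:00, 17:15–18:00.
Nikolai ∩ Carlos: 09:30–10:30, 10:45–11:00, 12:15–14:30, 16:45–17:00.
Nikolai ∩ Carlos ∩ Kira: 12:15–14:30.
Restricted to 09:30–15:00: 12:15–14:30.
Windows ≥ 30 min: 12:15–14:30.

12:15–14:30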